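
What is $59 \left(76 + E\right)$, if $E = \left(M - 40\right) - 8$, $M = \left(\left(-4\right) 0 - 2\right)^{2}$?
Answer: $1888$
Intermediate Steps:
$M = 4$ ($M = \left(0 - 2\right)^{2} = \left(-2\right)^{2} = 4$)
$E = -44$ ($E = \left(4 - 40\right) - 8 = -36 - 8 = -44$)
$59 \left(76 + E\right) = 59 \left(76 - 44\right) = 59 \cdot 32 = 1888$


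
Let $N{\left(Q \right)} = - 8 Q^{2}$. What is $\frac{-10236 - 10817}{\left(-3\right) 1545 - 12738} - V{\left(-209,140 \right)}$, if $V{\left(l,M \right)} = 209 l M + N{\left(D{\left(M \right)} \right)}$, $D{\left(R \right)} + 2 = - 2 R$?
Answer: $\frac{117294386489}{17373} \approx 6.7515 \cdot 10^{6}$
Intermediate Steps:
$D{\left(R \right)} = -2 - 2 R$
$V{\left(l,M \right)} = - 8 \left(-2 - 2 M\right)^{2} + 209 M l$ ($V{\left(l,M \right)} = 209 l M - 8 \left(-2 - 2 M\right)^{2} = 209 M l - 8 \left(-2 - 2 M\right)^{2} = - 8 \left(-2 - 2 M\right)^{2} + 209 M l$)
$\frac{-10236 - 10817}{\left(-3\right) 1545 - 12738} - V{\left(-209,140 \right)} = \frac{-10236 - 10817}{\left(-3\right) 1545 - 12738} - \left(- 32 \left(1 + 140\right)^{2} + 209 \cdot 140 \left(-209\right)\right) = - \frac{21053}{-4635 - 12738} - \left(- 32 \cdot 141^{2} - 6115340\right) = - \frac{21053}{-17373} - \left(\left(-32\right) 19881 - 6115340\right) = \left(-21053\right) \left(- \frac{1}{17373}\right) - \left(-636192 - 6115340\right) = \frac{21053}{17373} - -6751532 = \frac{21053}{17373} + 6751532 = \frac{117294386489}{17373}$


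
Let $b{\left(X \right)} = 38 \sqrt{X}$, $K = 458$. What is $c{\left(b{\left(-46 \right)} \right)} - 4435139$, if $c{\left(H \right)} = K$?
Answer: $-4434681$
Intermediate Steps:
$c{\left(H \right)} = 458$
$c{\left(b{\left(-46 \right)} \right)} - 4435139 = 458 - 4435139 = -4434681$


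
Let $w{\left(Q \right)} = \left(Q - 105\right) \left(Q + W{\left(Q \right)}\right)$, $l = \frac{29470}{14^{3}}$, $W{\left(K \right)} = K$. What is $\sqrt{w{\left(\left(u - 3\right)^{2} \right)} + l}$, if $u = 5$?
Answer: $\frac{i \sqrt{156263}}{14} \approx 28.236 i$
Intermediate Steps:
$l = \frac{2105}{196}$ ($l = \frac{29470}{2744} = 29470 \cdot \frac{1}{2744} = \frac{2105}{196} \approx 10.74$)
$w{\left(Q \right)} = 2 Q \left(-105 + Q\right)$ ($w{\left(Q \right)} = \left(Q - 105\right) \left(Q + Q\right) = \left(-105 + Q\right) 2 Q = 2 Q \left(-105 + Q\right)$)
$\sqrt{w{\left(\left(u - 3\right)^{2} \right)} + l} = \sqrt{2 \left(5 - 3\right)^{2} \left(-105 + \left(5 - 3\right)^{2}\right) + \frac{2105}{196}} = \sqrt{2 \cdot 2^{2} \left(-105 + 2^{2}\right) + \frac{2105}{196}} = \sqrt{2 \cdot 4 \left(-105 + 4\right) + \frac{2105}{196}} = \sqrt{2 \cdot 4 \left(-101\right) + \frac{2105}{196}} = \sqrt{-808 + \frac{2105}{196}} = \sqrt{- \frac{156263}{196}} = \frac{i \sqrt{156263}}{14}$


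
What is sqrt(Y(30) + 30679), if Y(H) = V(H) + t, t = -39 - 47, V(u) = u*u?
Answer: sqrt(31493) ≈ 177.46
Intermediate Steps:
V(u) = u**2
t = -86
Y(H) = -86 + H**2 (Y(H) = H**2 - 86 = -86 + H**2)
sqrt(Y(30) + 30679) = sqrt((-86 + 30**2) + 30679) = sqrt((-86 + 900) + 30679) = sqrt(814 + 30679) = sqrt(31493)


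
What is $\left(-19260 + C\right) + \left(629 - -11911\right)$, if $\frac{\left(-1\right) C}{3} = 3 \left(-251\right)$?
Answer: $-4461$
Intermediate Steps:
$C = 2259$ ($C = - 3 \cdot 3 \left(-251\right) = \left(-3\right) \left(-753\right) = 2259$)
$\left(-19260 + C\right) + \left(629 - -11911\right) = \left(-19260 + 2259\right) + \left(629 - -11911\right) = -17001 + \left(629 + 11911\right) = -17001 + 12540 = -4461$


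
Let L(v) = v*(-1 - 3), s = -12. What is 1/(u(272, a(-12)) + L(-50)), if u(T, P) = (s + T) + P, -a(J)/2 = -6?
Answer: 1/472 ≈ 0.0021186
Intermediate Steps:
a(J) = 12 (a(J) = -2*(-6) = 12)
u(T, P) = -12 + P + T (u(T, P) = (-12 + T) + P = -12 + P + T)
L(v) = -4*v (L(v) = v*(-4) = -4*v)
1/(u(272, a(-12)) + L(-50)) = 1/((-12 + 12 + 272) - 4*(-50)) = 1/(272 + 200) = 1/472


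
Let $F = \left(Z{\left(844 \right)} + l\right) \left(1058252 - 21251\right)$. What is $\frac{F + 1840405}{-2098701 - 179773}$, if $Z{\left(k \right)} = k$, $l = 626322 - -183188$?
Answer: $- \frac{840339748759}{2278474} \approx -3.6882 \cdot 10^{5}$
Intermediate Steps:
$l = 809510$ ($l = 626322 + 183188 = 809510$)
$F = 840337908354$ ($F = \left(844 + 809510\right) \left(1058252 - 21251\right) = 810354 \cdot 1037001 = 840337908354$)
$\frac{F + 1840405}{-2098701 - 179773} = \frac{840337908354 + 1840405}{-2098701 - 179773} = \frac{840339748759}{-2278474} = 840339748759 \left(- \frac{1}{2278474}\right) = - \frac{840339748759}{2278474}$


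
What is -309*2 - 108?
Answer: -726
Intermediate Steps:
-309*2 - 108 = -618 - 108 = -726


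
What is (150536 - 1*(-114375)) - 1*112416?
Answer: 152495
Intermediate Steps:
(150536 - 1*(-114375)) - 1*112416 = (150536 + 114375) - 112416 = 264911 - 112416 = 152495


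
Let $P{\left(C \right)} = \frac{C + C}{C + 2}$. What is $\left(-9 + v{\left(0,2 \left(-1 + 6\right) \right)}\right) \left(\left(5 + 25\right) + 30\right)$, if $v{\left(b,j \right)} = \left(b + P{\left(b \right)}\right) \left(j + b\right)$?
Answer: $-540$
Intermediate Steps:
$P{\left(C \right)} = \frac{2 C}{2 + C}$
$v{\left(b,j \right)} = \left(b + j\right) \left(b + \frac{2 b}{2 + b}\right)$ ($v{\left(b,j \right)} = \left(b + \frac{2 b}{2 + b}\right) \left(j + b\right) = \left(b + \frac{2 b}{2 + b}\right) \left(b + j\right) = \left(b + j\right) \left(b + \frac{2 b}{2 + b}\right)$)
$\left(-9 + v{\left(0,2 \left(-1 + 6\right) \right)}\right) \left(\left(5 + 25\right) + 30\right) = \left(-9 + \frac{0 \left(2 \cdot 0 + 2 \cdot 2 \left(-1 + 6\right) + \left(2 + 0\right) \left(0 + 2 \left(-1 + 6\right)\right)\right)}{2 + 0}\right) \left(\left(5 + 25\right) + 30\right) = \left(-9 + \frac{0 \left(0 + 2 \cdot 2 \cdot 5 + 2 \left(0 + 2 \cdot 5\right)\right)}{2}\right) \left(30 + 30\right) = \left(-9 + 0 \cdot \frac{1}{2} \left(0 + 2 \cdot 10 + 2 \left(0 + 10\right)\right)\right) 60 = \left(-9 + 0 \cdot \frac{1}{2} \left(0 + 20 + 2 \cdot 10\right)\right) 60 = \left(-9 + 0 \cdot \frac{1}{2} \left(0 + 20 + 20\right)\right) 60 = \left(-9 + 0 \cdot \frac{1}{2} \cdot 40\right) 60 = \left(-9 + 0\right) 60 = \left(-9\right) 60 = -540$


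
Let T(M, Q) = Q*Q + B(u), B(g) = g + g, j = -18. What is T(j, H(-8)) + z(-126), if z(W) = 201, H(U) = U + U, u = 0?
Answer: 457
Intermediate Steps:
H(U) = 2*U
B(g) = 2*g
T(M, Q) = Q**2 (T(M, Q) = Q*Q + 2*0 = Q**2 + 0 = Q**2)
T(j, H(-8)) + z(-126) = (2*(-8))**2 + 201 = (-16)**2 + 201 = 256 + 201 = 457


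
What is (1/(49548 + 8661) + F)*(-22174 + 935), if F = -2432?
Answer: 3006683891593/58209 ≈ 5.1653e+7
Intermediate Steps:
(1/(49548 + 8661) + F)*(-22174 + 935) = (1/(49548 + 8661) - 2432)*(-22174 + 935) = (1/58209 - 2432)*(-21239) = -141564287/58209*(-21239) = 3006683891593/58209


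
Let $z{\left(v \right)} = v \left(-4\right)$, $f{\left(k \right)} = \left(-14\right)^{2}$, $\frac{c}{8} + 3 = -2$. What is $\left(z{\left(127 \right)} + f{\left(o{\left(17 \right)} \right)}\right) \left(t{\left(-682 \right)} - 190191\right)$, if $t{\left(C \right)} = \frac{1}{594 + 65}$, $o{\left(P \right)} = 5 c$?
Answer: $\frac{39104790816}{659} \approx 5.934 \cdot 10^{7}$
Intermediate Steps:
$c = -40$ ($c = -24 + 8 \left(-2\right) = -24 - 16 = -40$)
$o{\left(P \right)} = -200$ ($o{\left(P \right)} = 5 \left(-40\right) = -200$)
$t{\left(C \right)} = \frac{1}{659}$
$f{\left(k \right)} = 196$
$z{\left(v \right)} = - 4 v$
$\left(z{\left(127 \right)} + f{\left(o{\left(17 \right)} \right)}\right) \left(t{\left(-682 \right)} - 190191\right) = \left(\left(-4\right) 127 + 196\right) \left(\frac{1}{659} - 190191\right) = \left(-508 + 196\right) \left(- \frac{125335868}{659}\right) = \left(-312\right) \left(- \frac{125335868}{659}\right) = \frac{39104790816}{659}$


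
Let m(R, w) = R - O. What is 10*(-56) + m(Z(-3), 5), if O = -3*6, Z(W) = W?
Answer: -545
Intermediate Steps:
O = -18
m(R, w) = 18 + R (m(R, w) = R - 1*(-18) = R + 18 = 18 + R)
10*(-56) + m(Z(-3), 5) = 10*(-56) + (18 - 3) = -560 + 15 = -545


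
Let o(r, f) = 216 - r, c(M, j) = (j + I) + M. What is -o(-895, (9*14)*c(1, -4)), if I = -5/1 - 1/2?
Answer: -1111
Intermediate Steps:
I = -11/2 (I = -5*1 - 1*½ = -5 - ½ = -11/2 ≈ -5.5000)
c(M, j) = -11/2 + M + j (c(M, j) = (j - 11/2) + M = (-11/2 + j) + M = -11/2 + M + j)
-o(-895, (9*14)*c(1, -4)) = -(216 - 1*(-895)) = -(216 + 895) = -1*1111 = -1111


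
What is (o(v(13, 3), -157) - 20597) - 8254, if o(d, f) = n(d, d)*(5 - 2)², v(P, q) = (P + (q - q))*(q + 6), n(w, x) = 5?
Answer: -28806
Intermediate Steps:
v(P, q) = P*(6 + q) (v(P, q) = (P + 0)*(6 + q) = P*(6 + q))
o(d, f) = 45 (o(d, f) = 5*(5 - 2)² = 5*3² = 5*9 = 45)
(o(v(13, 3), -157) - 20597) - 8254 = (45 - 20597) - 8254 = -20552 - 8254 = -28806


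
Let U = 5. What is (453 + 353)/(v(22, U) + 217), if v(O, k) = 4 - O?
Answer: 806/199 ≈ 4.0502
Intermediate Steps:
(453 + 353)/(v(22, U) + 217) = (453 + 353)/((4 - 1*22) + 217) = 806/((4 - 22) + 217) = 806/(-18 + 217) = 806/199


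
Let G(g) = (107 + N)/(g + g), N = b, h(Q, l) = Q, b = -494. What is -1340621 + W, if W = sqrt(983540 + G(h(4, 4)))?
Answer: -1340621 + sqrt(15735866)/4 ≈ -1.3396e+6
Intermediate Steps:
N = -494
G(g) = -387/(2*g) (G(g) = (107 - 494)/(g + g) = -387*1/(2*g) = -387/(2*g))
W = sqrt(15735866)/4 (W = sqrt(983540 - 387/2/4) = sqrt(983540 - 387/2*1/4) = sqrt(983540 - 387/8) = sqrt(7867933/8) = sqrt(15735866)/4 ≈ 991.71)
-1340621 + W = -1340621 + sqrt(15735866)/4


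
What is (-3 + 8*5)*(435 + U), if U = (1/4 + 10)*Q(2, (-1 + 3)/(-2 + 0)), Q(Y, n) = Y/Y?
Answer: 65897/4 ≈ 16474.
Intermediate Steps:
Q(Y, n) = 1
U = 41/4 (U = (1/4 + 10)*1 = (41/4)*1 = 41/4 ≈ 10.250)
(-3 + 8*5)*(435 + U) = (-3 + 8*5)*(435 + 41/4) = (-3 + 40)*(1781/4) = 37*(1781/4) = 65897/4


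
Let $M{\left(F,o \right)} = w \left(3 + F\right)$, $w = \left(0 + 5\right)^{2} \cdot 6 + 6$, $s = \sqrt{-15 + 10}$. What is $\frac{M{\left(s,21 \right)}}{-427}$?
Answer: $- \frac{468}{427} - \frac{156 i \sqrt{5}}{427} \approx -1.096 - 0.81692 i$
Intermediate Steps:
$s = i \sqrt{5}$ ($s = \sqrt{-5} = i \sqrt{5} \approx 2.2361 i$)
$w = 156$ ($w = 5^{2} \cdot 6 + 6 = 25 \cdot 6 + 6 = 150 + 6 = 156$)
$M{\left(F,o \right)} = 468 + 156 F$ ($M{\left(F,o \right)} = 156 \left(3 + F\right) = 468 + 156 F$)
$\frac{M{\left(s,21 \right)}}{-427} = \frac{468 + 156 i \sqrt{5}}{-427} = \left(468 + 156 i \sqrt{5}\right) \left(- \frac{1}{427}\right) = - \frac{468}{427} - \frac{156 i \sqrt{5}}{427}$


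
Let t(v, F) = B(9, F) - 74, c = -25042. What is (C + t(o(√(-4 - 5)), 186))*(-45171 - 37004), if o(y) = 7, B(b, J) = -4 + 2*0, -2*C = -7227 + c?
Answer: -2638885775/2 ≈ -1.3194e+9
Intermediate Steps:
C = 32269/2 (C = -(-7227 - 25042)/2 = -½*(-32269) = 32269/2 ≈ 16135.)
B(b, J) = -4 (B(b, J) = -4 + 0 = -4)
t(v, F) = -78 (t(v, F) = -4 - 74 = -78)
(C + t(o(√(-4 - 5)), 186))*(-45171 - 37004) = (32269/2 - 78)*(-45171 - 37004) = (32113/2)*(-82175) = -2638885775/2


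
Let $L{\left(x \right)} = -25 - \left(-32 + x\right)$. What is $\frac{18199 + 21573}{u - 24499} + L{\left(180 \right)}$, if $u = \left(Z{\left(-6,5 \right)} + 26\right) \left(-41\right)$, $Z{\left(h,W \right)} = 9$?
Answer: $- \frac{2263177}{12967} \approx -174.53$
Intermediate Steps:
$L{\left(x \right)} = 7 - x$ ($L{\left(x \right)} = -25 - \left(-32 + x\right) = 7 - x$)
$u = -1435$ ($u = \left(9 + 26\right) \left(-41\right) = 35 \left(-41\right) = -1435$)
$\frac{18199 + 21573}{u - 24499} + L{\left(180 \right)} = \frac{18199 + 21573}{-1435 - 24499} + \left(7 - 180\right) = \frac{39772}{-25934} + \left(7 - 180\right) = 39772 \left(- \frac{1}{25934}\right) - 173 = - \frac{19886}{12967} - 173 = - \frac{2263177}{12967}$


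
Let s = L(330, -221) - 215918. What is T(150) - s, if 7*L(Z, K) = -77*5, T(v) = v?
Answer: 216123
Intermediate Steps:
L(Z, K) = -55 (L(Z, K) = (-77*5)/7 = (⅐)*(-385) = -55)
s = -215973 (s = -55 - 215918 = -215973)
T(150) - s = 150 - 1*(-215973) = 150 + 215973 = 216123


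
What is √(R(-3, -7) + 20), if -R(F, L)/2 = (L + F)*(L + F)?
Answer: 6*I*√5 ≈ 13.416*I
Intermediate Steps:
R(F, L) = -2*(F + L)² (R(F, L) = -2*(L + F)*(L + F) = -2*(F + L)*(F + L) = -2*(F + L)²)
√(R(-3, -7) + 20) = √(-2*(-3 - 7)² + 20) = √(-2*(-10)² + 20) = √(-2*100 + 20) = √(-200 + 20) = √(-180) = 6*I*√5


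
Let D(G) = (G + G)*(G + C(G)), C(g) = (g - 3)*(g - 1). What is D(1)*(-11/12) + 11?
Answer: 55/6 ≈ 9.1667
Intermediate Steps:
C(g) = (-1 + g)*(-3 + g) (C(g) = (-3 + g)*(-1 + g) = (-1 + g)*(-3 + g))
D(G) = 2*G*(3 + G**2 - 3*G) (D(G) = (G + G)*(G + (3 + G**2 - 4*G)) = (2*G)*(3 + G**2 - 3*G) = 2*G*(3 + G**2 - 3*G))
D(1)*(-11/12) + 11 = (2*1*(3 + 1**2 - 3*1))*(-11/12) + 11 = (2*1*(3 + 1 - 3))*(-11*1/12) + 11 = (2*1*1)*(-11/12) + 11 = 2*(-11/12) + 11 = -11/6 + 11 = 55/6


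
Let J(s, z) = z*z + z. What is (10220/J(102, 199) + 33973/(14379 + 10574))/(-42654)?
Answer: -26785751/706015690460 ≈ -3.7939e-5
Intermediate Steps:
J(s, z) = z + z**2 (J(s, z) = z**2 + z = z + z**2)
(10220/J(102, 199) + 33973/(14379 + 10574))/(-42654) = (10220/((199*(1 + 199))) + 33973/(14379 + 10574))/(-42654) = (10220/((199*200)) + 33973/24953)*(-1/42654) = (10220/39800 + 33973*(1/24953))*(-1/42654) = (10220*(1/39800) + 33973/24953)*(-1/42654) = (511/1990 + 33973/24953)*(-1/42654) = (80357253/49656470)*(-1/42654) = -26785751/706015690460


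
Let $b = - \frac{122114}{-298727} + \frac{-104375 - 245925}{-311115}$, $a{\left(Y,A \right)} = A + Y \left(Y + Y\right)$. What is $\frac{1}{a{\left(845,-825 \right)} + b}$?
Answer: $\frac{18587690121}{26528844560057267} \approx 7.0066 \cdot 10^{-7}$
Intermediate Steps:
$a{\left(Y,A \right)} = A + 2 Y^{2}$ ($a{\left(Y,A \right)} = A + Y 2 Y = A + 2 Y^{2}$)
$b = \frac{28527113042}{18587690121}$ ($b = \left(-122114\right) \left(- \frac{1}{298727}\right) + \left(-104375 - 245925\right) \left(- \frac{1}{311115}\right) = \frac{122114}{298727} - - \frac{70060}{62223} = \frac{122114}{298727} + \frac{70060}{62223} = \frac{28527113042}{18587690121} \approx 1.5347$)
$\frac{1}{a{\left(845,-825 \right)} + b} = \frac{1}{\left(-825 + 2 \cdot 845^{2}\right) + \frac{28527113042}{18587690121}} = \frac{1}{\left(-825 + 2 \cdot 714025\right) + \frac{28527113042}{18587690121}} = \frac{1}{\left(-825 + 1428050\right) + \frac{28527113042}{18587690121}} = \frac{1}{1427225 + \frac{28527113042}{18587690121}} = \frac{1}{\frac{26528844560057267}{18587690121}} = \frac{18587690121}{26528844560057267}$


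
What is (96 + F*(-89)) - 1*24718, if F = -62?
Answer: -19104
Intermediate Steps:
(96 + F*(-89)) - 1*24718 = (96 - 62*(-89)) - 1*24718 = (96 + 5518) - 24718 = 5614 - 24718 = -19104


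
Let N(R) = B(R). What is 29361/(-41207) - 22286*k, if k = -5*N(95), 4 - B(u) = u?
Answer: -417844366271/41207 ≈ -1.0140e+7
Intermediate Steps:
B(u) = 4 - u
N(R) = 4 - R
k = 455 (k = -5*(4 - 1*95) = -5*(4 - 95) = -5*(-91) = 455)
29361/(-41207) - 22286*k = 29361/(-41207) - 22286/(1/455) = 29361*(-1/41207) - 22286/1/455 = -29361/41207 - 22286*455 = -29361/41207 - 10140130 = -417844366271/41207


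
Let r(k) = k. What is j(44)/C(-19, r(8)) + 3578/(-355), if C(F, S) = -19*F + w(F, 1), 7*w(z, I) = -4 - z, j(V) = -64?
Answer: -4627158/451205 ≈ -10.255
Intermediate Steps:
w(z, I) = -4/7 - z/7 (w(z, I) = (-4 - z)/7 = -4/7 - z/7)
C(F, S) = -4/7 - 134*F/7 (C(F, S) = -19*F + (-4/7 - F/7) = -4/7 - 134*F/7)
j(44)/C(-19, r(8)) + 3578/(-355) = -64/(-4/7 - 134/7*(-19)) + 3578/(-355) = -64/(-4/7 + 2546/7) + 3578*(-1/355) = -64/2542/7 - 3578/355 = -64*7/2542 - 3578/355 = -224/1271 - 3578/355 = -4627158/451205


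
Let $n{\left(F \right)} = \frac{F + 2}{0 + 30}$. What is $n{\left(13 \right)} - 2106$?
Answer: $- \frac{4211}{2} \approx -2105.5$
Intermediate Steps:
$n{\left(F \right)} = \frac{1}{15} + \frac{F}{30}$ ($n{\left(F \right)} = \frac{2 + F}{30} = \left(2 + F\right) \frac{1}{30} = \frac{1}{15} + \frac{F}{30}$)
$n{\left(13 \right)} - 2106 = \left(\frac{1}{15} + \frac{1}{30} \cdot 13\right) - 2106 = \left(\frac{1}{15} + \frac{13}{30}\right) - 2106 = \frac{1}{2} - 2106 = - \frac{4211}{2}$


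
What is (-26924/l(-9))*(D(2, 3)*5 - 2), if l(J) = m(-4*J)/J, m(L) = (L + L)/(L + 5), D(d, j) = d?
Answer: 1103884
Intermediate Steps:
m(L) = 2*L/(5 + L) (m(L) = (2*L)/(5 + L) = 2*L/(5 + L))
l(J) = -8/(5 - 4*J) (l(J) = (2*(-4*J)/(5 - 4*J))/J = (-8*J/(5 - 4*J))/J = -8/(5 - 4*J))
(-26924/l(-9))*(D(2, 3)*5 - 2) = (-26924/(8/(-5 + 4*(-9))))*(2*5 - 2) = (-26924/(8/(-5 - 36)))*(10 - 2) = -26924/(8/(-41))*8 = -26924/(8*(-1/41))*8 = -26924/(-8/41)*8 = -26924*(-41)/8*8 = -212*(-5207/8)*8 = (275971/2)*8 = 1103884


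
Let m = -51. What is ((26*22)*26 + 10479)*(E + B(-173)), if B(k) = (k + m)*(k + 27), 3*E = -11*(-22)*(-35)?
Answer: 2272514342/3 ≈ 7.5751e+8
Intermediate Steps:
E = -8470/3 (E = (-11*(-22)*(-35))/3 = (242*(-35))/3 = (⅓)*(-8470) = -8470/3 ≈ -2823.3)
B(k) = (-51 + k)*(27 + k) (B(k) = (k - 51)*(k + 27) = (-51 + k)*(27 + k))
((26*22)*26 + 10479)*(E + B(-173)) = ((26*22)*26 + 10479)*(-8470/3 + (-1377 + (-173)² - 24*(-173))) = (572*26 + 10479)*(-8470/3 + (-1377 + 29929 + 4152)) = (14872 + 10479)*(-8470/3 + 32704) = 25351*(89642/3) = 2272514342/3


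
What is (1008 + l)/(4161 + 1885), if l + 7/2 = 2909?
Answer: 7827/12092 ≈ 0.64729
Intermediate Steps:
l = 5811/2 (l = -7/2 + 2909 = 5811/2 ≈ 2905.5)
(1008 + l)/(4161 + 1885) = (1008 + 5811/2)/(4161 + 1885) = (7827/2)/6046 = (7827/2)*(1/6046) = 7827/12092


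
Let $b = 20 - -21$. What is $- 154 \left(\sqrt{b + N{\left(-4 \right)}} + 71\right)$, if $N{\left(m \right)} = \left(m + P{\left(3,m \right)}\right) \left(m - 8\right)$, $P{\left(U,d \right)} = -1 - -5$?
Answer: $-10934 - 154 \sqrt{41} \approx -11920.0$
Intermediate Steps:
$P{\left(U,d \right)} = 4$ ($P{\left(U,d \right)} = -1 + 5 = 4$)
$N{\left(m \right)} = \left(-8 + m\right) \left(4 + m\right)$ ($N{\left(m \right)} = \left(m + 4\right) \left(m - 8\right) = \left(4 + m\right) \left(-8 + m\right) = \left(-8 + m\right) \left(4 + m\right)$)
$b = 41$ ($b = 20 + 21 = 41$)
$- 154 \left(\sqrt{b + N{\left(-4 \right)}} + 71\right) = - 154 \left(\sqrt{41 - \left(16 - 16\right)} + 71\right) = - 154 \left(\sqrt{41 + \left(-32 + 16 + 16\right)} + 71\right) = - 154 \left(\sqrt{41 + 0} + 71\right) = - 154 \left(\sqrt{41} + 71\right) = - 154 \left(71 + \sqrt{41}\right) = -10934 - 154 \sqrt{41}$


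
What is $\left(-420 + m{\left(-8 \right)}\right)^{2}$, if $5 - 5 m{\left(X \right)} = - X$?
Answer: $\frac{4422609}{25} \approx 1.769 \cdot 10^{5}$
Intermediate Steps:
$m{\left(X \right)} = 1 + \frac{X}{5}$ ($m{\left(X \right)} = 1 - \frac{\left(-1\right) X}{5} = 1 + \frac{X}{5}$)
$\left(-420 + m{\left(-8 \right)}\right)^{2} = \left(-420 + \left(1 + \frac{1}{5} \left(-8\right)\right)\right)^{2} = \left(-420 + \left(1 - \frac{8}{5}\right)\right)^{2} = \left(-420 - \frac{3}{5}\right)^{2} = \left(- \frac{2103}{5}\right)^{2} = \frac{4422609}{25}$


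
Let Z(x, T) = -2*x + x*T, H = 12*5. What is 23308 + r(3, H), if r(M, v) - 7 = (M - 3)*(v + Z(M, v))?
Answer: 23315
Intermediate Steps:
H = 60
Z(x, T) = -2*x + T*x
r(M, v) = 7 + (-3 + M)*(v + M*(-2 + v)) (r(M, v) = 7 + (M - 3)*(v + M*(-2 + v)) = 7 + (-3 + M)*(v + M*(-2 + v)))
23308 + r(3, H) = 23308 + (7 - 3*60 + 3*60 + 3²*(-2 + 60) - 3*3*(-2 + 60)) = 23308 + (7 - 180 + 180 + 9*58 - 3*3*58) = 23308 + (7 - 180 + 180 + 522 - 522) = 23308 + 7 = 23315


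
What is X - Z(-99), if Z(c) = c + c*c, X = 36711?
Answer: 27009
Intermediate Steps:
Z(c) = c + c²
X - Z(-99) = 36711 - (-99)*(1 - 99) = 36711 - (-99)*(-98) = 36711 - 1*9702 = 36711 - 9702 = 27009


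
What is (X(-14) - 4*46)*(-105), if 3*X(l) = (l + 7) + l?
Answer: 20055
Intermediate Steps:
X(l) = 7/3 + 2*l/3 (X(l) = ((l + 7) + l)/3 = ((7 + l) + l)/3 = (7 + 2*l)/3 = 7/3 + 2*l/3)
(X(-14) - 4*46)*(-105) = ((7/3 + (⅔)*(-14)) - 4*46)*(-105) = ((7/3 - 28/3) - 184)*(-105) = (-7 - 184)*(-105) = -191*(-105) = 20055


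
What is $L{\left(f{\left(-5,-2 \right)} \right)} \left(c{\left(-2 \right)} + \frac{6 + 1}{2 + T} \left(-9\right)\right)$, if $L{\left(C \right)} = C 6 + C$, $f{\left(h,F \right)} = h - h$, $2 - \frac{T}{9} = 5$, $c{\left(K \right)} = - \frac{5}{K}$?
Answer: $0$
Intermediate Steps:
$T = -27$ ($T = 18 - 45 = -27$)
$f{\left(h,F \right)} = 0$
$L{\left(C \right)} = 7 C$ ($L{\left(C \right)} = 6 C + C = 7 C$)
$L{\left(f{\left(-5,-2 \right)} \right)} \left(c{\left(-2 \right)} + \frac{6 + 1}{2 + T} \left(-9\right)\right) = 7 \cdot 0 \left(- \frac{5}{-2} + \frac{6 + 1}{2 - 27} \left(-9\right)\right) = 0 \left(\left(-5\right) \left(- \frac{1}{2}\right) + \frac{7}{-25} \left(-9\right)\right) = 0 \left(\frac{5}{2} + 7 \left(- \frac{1}{25}\right) \left(-9\right)\right) = 0 \left(\frac{5}{2} - - \frac{63}{25}\right) = 0 \left(\frac{5}{2} + \frac{63}{25}\right) = 0 \cdot \frac{251}{50} = 0$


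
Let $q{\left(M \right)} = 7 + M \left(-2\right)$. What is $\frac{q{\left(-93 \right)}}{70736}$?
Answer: $\frac{193}{70736} \approx 0.0027285$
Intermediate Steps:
$q{\left(M \right)} = 7 - 2 M$
$\frac{q{\left(-93 \right)}}{70736} = \frac{7 - -186}{70736} = \left(7 + 186\right) \frac{1}{70736} = 193 \cdot \frac{1}{70736} = \frac{193}{70736}$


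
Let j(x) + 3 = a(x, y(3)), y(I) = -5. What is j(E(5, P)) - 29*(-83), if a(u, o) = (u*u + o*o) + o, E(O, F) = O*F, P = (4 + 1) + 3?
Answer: 4024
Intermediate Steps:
P = 8 (P = 5 + 3 = 8)
E(O, F) = F*O
a(u, o) = o + o² + u² (a(u, o) = (u² + o²) + o = (o² + u²) + o = o + o² + u²)
j(x) = 17 + x² (j(x) = -3 + (-5 + (-5)² + x²) = -3 + (-5 + 25 + x²) = -3 + (20 + x²) = 17 + x²)
j(E(5, P)) - 29*(-83) = (17 + (8*5)²) - 29*(-83) = (17 + 40²) + 2407 = (17 + 1600) + 2407 = 1617 + 2407 = 4024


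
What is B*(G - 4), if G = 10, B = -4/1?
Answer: -24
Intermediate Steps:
B = -4 (B = 1*(-4) = -4)
B*(G - 4) = -4*(10 - 4) = -4*6 = -24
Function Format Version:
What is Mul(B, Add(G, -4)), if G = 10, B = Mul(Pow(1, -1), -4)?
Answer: -24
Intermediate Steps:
B = -4 (B = Mul(1, -4) = -4)
Mul(B, Add(G, -4)) = Mul(-4, Add(10, -4)) = Mul(-4, 6) = -24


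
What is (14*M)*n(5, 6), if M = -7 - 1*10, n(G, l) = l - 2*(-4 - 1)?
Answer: -3808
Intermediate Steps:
n(G, l) = 10 + l (n(G, l) = l - 2*(-5) = l + 10 = 10 + l)
M = -17 (M = -7 - 10 = -17)
(14*M)*n(5, 6) = (14*(-17))*(10 + 6) = -238*16 = -3808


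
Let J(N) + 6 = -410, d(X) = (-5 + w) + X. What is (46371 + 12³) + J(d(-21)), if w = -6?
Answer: 47683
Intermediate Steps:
d(X) = -11 + X (d(X) = (-5 - 6) + X = -11 + X)
J(N) = -416 (J(N) = -6 - 410 = -416)
(46371 + 12³) + J(d(-21)) = (46371 + 12³) - 416 = (46371 + 1728) - 416 = 48099 - 416 = 47683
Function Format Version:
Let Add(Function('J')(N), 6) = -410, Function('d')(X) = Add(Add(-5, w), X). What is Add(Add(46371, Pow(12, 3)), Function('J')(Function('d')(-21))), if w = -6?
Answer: 47683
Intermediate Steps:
Function('d')(X) = Add(-11, X) (Function('d')(X) = Add(Add(-5, -6), X) = Add(-11, X))
Function('J')(N) = -416 (Function('J')(N) = Add(-6, -410) = -416)
Add(Add(46371, Pow(12, 3)), Function('J')(Function('d')(-21))) = Add(Add(46371, Pow(12, 3)), -416) = Add(Add(46371, 1728), -416) = Add(48099, -416) = 47683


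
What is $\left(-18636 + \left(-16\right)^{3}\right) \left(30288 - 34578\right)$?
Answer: $97520280$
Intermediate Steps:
$\left(-18636 + \left(-16\right)^{3}\right) \left(30288 - 34578\right) = \left(-18636 - 4096\right) \left(-4290\right) = \left(-22732\right) \left(-4290\right) = 97520280$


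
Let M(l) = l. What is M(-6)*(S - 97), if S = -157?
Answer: 1524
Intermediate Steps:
M(-6)*(S - 97) = -6*(-157 - 97) = -6*(-254) = 1524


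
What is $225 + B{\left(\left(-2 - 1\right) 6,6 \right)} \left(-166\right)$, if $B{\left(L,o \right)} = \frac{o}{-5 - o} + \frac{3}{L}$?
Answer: $\frac{11326}{33} \approx 343.21$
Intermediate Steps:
$B{\left(L,o \right)} = \frac{3}{L} + \frac{o}{-5 - o}$
$225 + B{\left(\left(-2 - 1\right) 6,6 \right)} \left(-166\right) = 225 + \frac{15 + 3 \cdot 6 - \left(-2 - 1\right) 6 \cdot 6}{\left(-2 - 1\right) 6 \left(5 + 6\right)} \left(-166\right) = 225 + \frac{15 + 18 - \left(-3\right) 6 \cdot 6}{\left(-3\right) 6 \cdot 11} \left(-166\right) = 225 + \frac{1}{-18} \cdot \frac{1}{11} \left(15 + 18 - \left(-18\right) 6\right) \left(-166\right) = 225 + \left(- \frac{1}{18}\right) \frac{1}{11} \left(15 + 18 + 108\right) \left(-166\right) = 225 + \left(- \frac{1}{18}\right) \frac{1}{11} \cdot 141 \left(-166\right) = 225 - - \frac{3901}{33} = 225 + \frac{3901}{33} = \frac{11326}{33}$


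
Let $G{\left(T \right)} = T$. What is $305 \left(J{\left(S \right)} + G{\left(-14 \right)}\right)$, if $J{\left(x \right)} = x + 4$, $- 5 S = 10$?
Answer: $-3660$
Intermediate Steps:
$S = -2$ ($S = \left(- \frac{1}{5}\right) 10 = -2$)
$J{\left(x \right)} = 4 + x$
$305 \left(J{\left(S \right)} + G{\left(-14 \right)}\right) = 305 \left(\left(4 - 2\right) - 14\right) = 305 \left(2 - 14\right) = 305 \left(-12\right) = -3660$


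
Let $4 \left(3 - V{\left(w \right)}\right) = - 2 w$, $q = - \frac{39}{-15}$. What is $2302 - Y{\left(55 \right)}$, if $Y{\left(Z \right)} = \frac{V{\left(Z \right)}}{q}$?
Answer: $\frac{59547}{26} \approx 2290.3$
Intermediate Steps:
$q = \frac{13}{5}$ ($q = \left(-39\right) \left(- \frac{1}{15}\right) = \frac{13}{5} \approx 2.6$)
$V{\left(w \right)} = 3 + \frac{w}{2}$ ($V{\left(w \right)} = 3 - \frac{\left(-2\right) w}{4} = 3 + \frac{w}{2}$)
$Y{\left(Z \right)} = \frac{15}{13} + \frac{5 Z}{26}$ ($Y{\left(Z \right)} = \frac{3 + \frac{Z}{2}}{\frac{13}{5}} = \left(3 + \frac{Z}{2}\right) \frac{5}{13} = \frac{15}{13} + \frac{5 Z}{26}$)
$2302 - Y{\left(55 \right)} = 2302 - \left(\frac{15}{13} + \frac{5}{26} \cdot 55\right) = 2302 - \left(\frac{15}{13} + \frac{275}{26}\right) = 2302 - \frac{305}{26} = \frac{59547}{26}$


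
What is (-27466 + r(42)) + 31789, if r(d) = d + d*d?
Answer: 6129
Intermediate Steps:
r(d) = d + d²
(-27466 + r(42)) + 31789 = (-27466 + 42*(1 + 42)) + 31789 = (-27466 + 42*43) + 31789 = (-27466 + 1806) + 31789 = -25660 + 31789 = 6129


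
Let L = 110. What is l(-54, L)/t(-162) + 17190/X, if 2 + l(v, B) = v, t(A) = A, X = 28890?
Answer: 8153/8667 ≈ 0.94069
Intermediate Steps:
l(v, B) = -2 + v
l(-54, L)/t(-162) + 17190/X = (-2 - 54)/(-162) + 17190/28890 = -56*(-1/162) + 17190*(1/28890) = 28/81 + 191/321 = 8153/8667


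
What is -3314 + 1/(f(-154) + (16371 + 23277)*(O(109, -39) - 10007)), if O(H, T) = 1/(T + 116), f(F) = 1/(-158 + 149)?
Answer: -130170424058185/39278945099 ≈ -3314.0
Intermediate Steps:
f(F) = -⅑ (f(F) = 1/(-9) = -⅑)
O(H, T) = 1/(116 + T)
-3314 + 1/(f(-154) + (16371 + 23277)*(O(109, -39) - 10007)) = -3314 + 1/(-⅑ + (16371 + 23277)*(1/(116 - 39) - 10007)) = -3314 + 1/(-⅑ + 39648*(1/77 - 10007)) = -3314 + 1/(-⅑ + 39648*(-770538/77)) = -3314 + 1/(-⅑ - 4364327232/11) = -3314 + 1/(-39278945099/99) = -3314 - 99/39278945099 = -130170424058185/39278945099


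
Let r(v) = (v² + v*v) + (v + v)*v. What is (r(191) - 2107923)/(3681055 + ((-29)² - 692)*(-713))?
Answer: -150923/274986 ≈ -0.54884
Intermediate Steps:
r(v) = 4*v² (r(v) = (v² + v²) + (2*v)*v = 2*v² + 2*v² = 4*v²)
(r(191) - 2107923)/(3681055 + ((-29)² - 692)*(-713)) = (4*191² - 2107923)/(3681055 + ((-29)² - 692)*(-713)) = (4*36481 - 2107923)/(3681055 + (841 - 692)*(-713)) = (145924 - 2107923)/(3681055 + 149*(-713)) = -1961999/(3681055 - 106237) = -1961999/3574818 = -1961999*1/3574818 = -150923/274986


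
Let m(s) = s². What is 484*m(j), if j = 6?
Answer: 17424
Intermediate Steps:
484*m(j) = 484*6² = 484*36 = 17424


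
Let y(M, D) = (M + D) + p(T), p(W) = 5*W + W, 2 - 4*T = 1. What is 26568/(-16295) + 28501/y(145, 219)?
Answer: 909426382/11911645 ≈ 76.348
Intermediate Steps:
T = ¼ (T = ½ - ¼*1 = ½ - ¼ = ¼ ≈ 0.25000)
p(W) = 6*W
y(M, D) = 3/2 + D + M (y(M, D) = (M + D) + 6*(¼) = (D + M) + 3/2 = 3/2 + D + M)
26568/(-16295) + 28501/y(145, 219) = 26568/(-16295) + 28501/(3/2 + 219 + 145) = 26568*(-1/16295) + 28501/(731/2) = -26568/16295 + 28501*(2/731) = -26568/16295 + 57002/731 = 909426382/11911645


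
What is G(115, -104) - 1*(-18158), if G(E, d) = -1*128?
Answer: 18030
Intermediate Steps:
G(E, d) = -128
G(115, -104) - 1*(-18158) = -128 - 1*(-18158) = -128 + 18158 = 18030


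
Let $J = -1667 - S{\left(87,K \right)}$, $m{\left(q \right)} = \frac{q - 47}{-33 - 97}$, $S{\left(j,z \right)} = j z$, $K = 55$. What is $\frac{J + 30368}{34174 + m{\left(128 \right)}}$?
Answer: $\frac{3109080}{4442539} \approx 0.69984$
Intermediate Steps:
$m{\left(q \right)} = \frac{47}{130} - \frac{q}{130}$ ($m{\left(q \right)} = \frac{-47 + q}{-130} = \left(-47 + q\right) \left(- \frac{1}{130}\right) = \frac{47}{130} - \frac{q}{130}$)
$J = -6452$ ($J = -1667 - 87 \cdot 55 = -1667 - 4785 = -6452$)
$\frac{J + 30368}{34174 + m{\left(128 \right)}} = \frac{-6452 + 30368}{34174 + \left(\frac{47}{130} - \frac{64}{65}\right)} = \frac{23916}{34174 + \left(\frac{47}{130} - \frac{64}{65}\right)} = \frac{23916}{34174 - \frac{81}{130}} = \frac{23916}{\frac{4442539}{130}} = 23916 \cdot \frac{130}{4442539} = \frac{3109080}{4442539}$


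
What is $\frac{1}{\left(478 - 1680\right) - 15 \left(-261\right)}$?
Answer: $\frac{1}{2713} \approx 0.0003686$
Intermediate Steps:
$\frac{1}{\left(478 - 1680\right) - 15 \left(-261\right)} = \frac{1}{\left(478 - 1680\right) - -3915} = \frac{1}{-1202 + 3915} = \frac{1}{2713}$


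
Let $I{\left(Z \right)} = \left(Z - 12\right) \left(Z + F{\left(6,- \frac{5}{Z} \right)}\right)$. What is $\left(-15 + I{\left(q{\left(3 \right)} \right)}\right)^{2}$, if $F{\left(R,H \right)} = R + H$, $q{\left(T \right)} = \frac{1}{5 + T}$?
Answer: $\frac{614296225}{4096} \approx 1.4997 \cdot 10^{5}$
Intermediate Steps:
$F{\left(R,H \right)} = H + R$
$I{\left(Z \right)} = \left(-12 + Z\right) \left(6 + Z - \frac{5}{Z}\right)$ ($I{\left(Z \right)} = \left(Z - 12\right) \left(Z + \left(- \frac{5}{Z} + 6\right)\right) = \left(-12 + Z\right) \left(Z + \left(6 - \frac{5}{Z}\right)\right) = \left(-12 + Z\right) \left(6 + Z - \frac{5}{Z}\right)$)
$\left(-15 + I{\left(q{\left(3 \right)} \right)}\right)^{2} = \left(-15 + \left(-77 + \left(\frac{1}{5 + 3}\right)^{2} - \frac{6}{5 + 3} + \frac{60}{\frac{1}{5 + 3}}\right)\right)^{2} = \left(-15 + \left(-77 + \left(\frac{1}{8}\right)^{2} - \frac{6}{8} + \frac{60}{\frac{1}{8}}\right)\right)^{2} = \left(-15 + \left(-77 + \left(\frac{1}{8}\right)^{2} - \frac{3}{4} + 60 \frac{1}{\frac{1}{8}}\right)\right)^{2} = \left(-15 + \left(-77 + \frac{1}{64} - \frac{3}{4} + 60 \cdot 8\right)\right)^{2} = \left(-15 + \left(-77 + \frac{1}{64} - \frac{3}{4} + 480\right)\right)^{2} = \left(-15 + \frac{25745}{64}\right)^{2} = \left(\frac{24785}{64}\right)^{2} = \frac{614296225}{4096}$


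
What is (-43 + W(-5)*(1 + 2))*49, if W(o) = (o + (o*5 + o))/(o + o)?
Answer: -3185/2 ≈ -1592.5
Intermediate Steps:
W(o) = 7/2 (W(o) = (o + (5*o + o))/((2*o)) = (o + 6*o)*(1/(2*o)) = (7*o)*(1/(2*o)) = 7/2)
(-43 + W(-5)*(1 + 2))*49 = (-43 + 7*(1 + 2)/2)*49 = (-43 + (7/2)*3)*49 = (-43 + 21/2)*49 = -65/2*49 = -3185/2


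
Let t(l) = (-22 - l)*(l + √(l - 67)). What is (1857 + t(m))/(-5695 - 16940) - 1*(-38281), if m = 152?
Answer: 288838342/7545 + 58*√85/7545 ≈ 38282.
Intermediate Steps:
t(l) = (-22 - l)*(l + √(-67 + l))
(1857 + t(m))/(-5695 - 16940) - 1*(-38281) = (1857 + (-1*152² - 22*152 - 22*√(-67 + 152) - 1*152*√(-67 + 152)))/(-5695 - 16940) - 1*(-38281) = (1857 + (-1*23104 - 3344 - 22*√85 - 1*152*√85))/(-22635) + 38281 = (1857 + (-23104 - 3344 - 22*√85 - 152*√85))*(-1/22635) + 38281 = (1857 + (-26448 - 174*√85))*(-1/22635) + 38281 = (-24591 - 174*√85)*(-1/22635) + 38281 = (8197/7545 + 58*√85/7545) + 38281 = 288838342/7545 + 58*√85/7545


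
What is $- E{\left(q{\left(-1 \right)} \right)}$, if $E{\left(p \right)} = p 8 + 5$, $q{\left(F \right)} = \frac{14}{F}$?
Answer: $107$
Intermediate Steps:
$E{\left(p \right)} = 5 + 8 p$ ($E{\left(p \right)} = 8 p + 5 = 5 + 8 p$)
$- E{\left(q{\left(-1 \right)} \right)} = - (5 + 8 \frac{14}{-1}) = - (5 + 8 \cdot 14 \left(-1\right)) = - (5 + 8 \left(-14\right)) = - (5 - 112) = \left(-1\right) \left(-107\right) = 107$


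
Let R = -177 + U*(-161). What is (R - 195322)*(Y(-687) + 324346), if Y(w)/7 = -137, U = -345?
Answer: -45259304198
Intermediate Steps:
Y(w) = -959 (Y(w) = 7*(-137) = -959)
R = 55368 (R = -177 - 345*(-161) = -177 + 55545 = 55368)
(R - 195322)*(Y(-687) + 324346) = (55368 - 195322)*(-959 + 324346) = -139954*323387 = -45259304198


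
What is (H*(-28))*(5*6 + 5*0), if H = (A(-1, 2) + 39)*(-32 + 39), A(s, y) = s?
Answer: -223440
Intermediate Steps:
H = 266 (H = (-1 + 39)*(-32 + 39) = 38*7 = 266)
(H*(-28))*(5*6 + 5*0) = (266*(-28))*(5*6 + 5*0) = -7448*(30 + 0) = -7448*30 = -223440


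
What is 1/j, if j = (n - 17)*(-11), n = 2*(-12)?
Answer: 1/451 ≈ 0.0022173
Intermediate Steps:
n = -24
j = 451 (j = (-24 - 17)*(-11) = -41*(-11) = 451)
1/j = 1/451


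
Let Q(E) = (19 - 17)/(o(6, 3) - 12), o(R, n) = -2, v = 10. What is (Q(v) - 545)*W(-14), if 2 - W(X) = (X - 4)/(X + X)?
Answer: -36252/49 ≈ -739.84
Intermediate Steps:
W(X) = 2 - (-4 + X)/(2*X) (W(X) = 2 - (X - 4)/(X + X) = 2 - (-4 + X)/(2*X))
Q(E) = -⅐ (Q(E) = (19 - 17)/(-2 - 12) = 2/(-14) = 2*(-1/14) = -⅐)
(Q(v) - 545)*W(-14) = (-⅐ - 545)*(3/2 + 2/(-14)) = -3816*(3/2 + 2*(-1/14))/7 = -3816*(3/2 - ⅐)/7 = -3816/7*19/14 = -36252/49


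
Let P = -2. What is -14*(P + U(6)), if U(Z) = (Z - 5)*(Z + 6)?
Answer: -140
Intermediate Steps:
U(Z) = (-5 + Z)*(6 + Z)
-14*(P + U(6)) = -14*(-2 + (-30 + 6 + 6**2)) = -14*(-2 + (-30 + 6 + 36)) = -14*(-2 + 12) = -14*10 = -140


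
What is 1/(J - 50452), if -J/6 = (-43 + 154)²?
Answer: -1/124378 ≈ -8.0400e-6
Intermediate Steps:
J = -73926 (J = -6*(-43 + 154)² = -6*111² = -6*12321 = -73926)
1/(J - 50452) = 1/(-73926 - 50452) = 1/(-124378) = -1/124378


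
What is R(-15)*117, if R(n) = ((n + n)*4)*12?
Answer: -168480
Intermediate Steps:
R(n) = 96*n (R(n) = ((2*n)*4)*12 = (8*n)*12 = 96*n)
R(-15)*117 = (96*(-15))*117 = -1440*117 = -168480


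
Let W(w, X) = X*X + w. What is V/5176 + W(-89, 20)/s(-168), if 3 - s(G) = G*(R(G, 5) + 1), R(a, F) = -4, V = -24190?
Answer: -6864463/1296588 ≈ -5.2943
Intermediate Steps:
W(w, X) = w + X**2 (W(w, X) = X**2 + w = w + X**2)
s(G) = 3 + 3*G (s(G) = 3 - G*(-4 + 1) = 3 - G*(-3) = 3 - (-3)*G = 3 + 3*G)
V/5176 + W(-89, 20)/s(-168) = -24190/5176 + (-89 + 20**2)/(3 + 3*(-168)) = -24190*1/5176 + (-89 + 400)/(3 - 504) = -12095/2588 + 311/(-501) = -12095/2588 + 311*(-1/501) = -12095/2588 - 311/501 = -6864463/1296588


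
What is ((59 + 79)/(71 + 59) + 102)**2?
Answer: 44876601/4225 ≈ 10622.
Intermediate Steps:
((59 + 79)/(71 + 59) + 102)**2 = (138/130 + 102)**2 = (138*(1/130) + 102)**2 = (69/65 + 102)**2 = (6699/65)**2 = 44876601/4225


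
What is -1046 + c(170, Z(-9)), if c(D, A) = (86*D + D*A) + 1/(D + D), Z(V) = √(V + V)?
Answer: 4615161/340 + 510*I*√2 ≈ 13574.0 + 721.25*I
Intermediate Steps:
Z(V) = √2*√V (Z(V) = √(2*V) = √2*√V)
c(D, A) = 1/(2*D) + 86*D + A*D (c(D, A) = (86*D + A*D) + 1/(2*D) = 1/(2*D) + 86*D + A*D)
-1046 + c(170, Z(-9)) = -1046 + ((½)/170 + 86*170 + (√2*√(-9))*170) = -1046 + ((½)*(1/170) + 14620 + (√2*(3*I))*170) = -1046 + (1/340 + 14620 + (3*I*√2)*170) = -1046 + (1/340 + 14620 + 510*I*√2) = -1046 + (4970801/340 + 510*I*√2) = 4615161/340 + 510*I*√2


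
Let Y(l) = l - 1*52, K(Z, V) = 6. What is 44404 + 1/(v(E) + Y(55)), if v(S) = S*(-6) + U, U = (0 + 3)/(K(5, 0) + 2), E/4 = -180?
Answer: 1535801156/34587 ≈ 44404.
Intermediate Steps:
E = -720 (E = 4*(-180) = -720)
U = 3/8 (U = (0 + 3)/(6 + 2) = 3/8 ≈ 0.37500)
Y(l) = -52 + l (Y(l) = l - 52 = -52 + l)
v(S) = 3/8 - 6*S (v(S) = S*(-6) + 3/8 = -6*S + 3/8 = 3/8 - 6*S)
44404 + 1/(v(E) + Y(55)) = 44404 + 1/((3/8 - 6*(-720)) + (-52 + 55)) = 44404 + 1/((3/8 + 4320) + 3) = 44404 + 1/(34563/8 + 3) = 44404 + 1/(34587/8) = 44404 + 8/34587 = 1535801156/34587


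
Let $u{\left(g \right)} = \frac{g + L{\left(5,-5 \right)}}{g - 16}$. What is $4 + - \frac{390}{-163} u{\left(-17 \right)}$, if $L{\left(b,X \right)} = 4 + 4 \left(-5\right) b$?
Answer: $\frac{21862}{1793} \approx 12.193$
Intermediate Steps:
$L{\left(b,X \right)} = 4 - 20 b$
$u{\left(g \right)} = \frac{-96 + g}{-16 + g}$ ($u{\left(g \right)} = \frac{g + \left(4 - 100\right)}{g - 16} = \frac{g + \left(4 - 100\right)}{-16 + g} = \frac{g - 96}{-16 + g} = \frac{-96 + g}{-16 + g}$)
$4 + - \frac{390}{-163} u{\left(-17 \right)} = 4 + - \frac{390}{-163} \frac{-96 - 17}{-16 - 17} = 4 + \left(-390\right) \left(- \frac{1}{163}\right) \frac{1}{-33} \left(-113\right) = 4 + \frac{390 \left(\left(- \frac{1}{33}\right) \left(-113\right)\right)}{163} = 4 + \frac{390}{163} \cdot \frac{113}{33} = 4 + \frac{14690}{1793} = \frac{21862}{1793}$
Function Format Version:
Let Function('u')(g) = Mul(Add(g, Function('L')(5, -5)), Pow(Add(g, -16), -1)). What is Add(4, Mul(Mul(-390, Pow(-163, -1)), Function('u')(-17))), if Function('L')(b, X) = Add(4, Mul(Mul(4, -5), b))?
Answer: Rational(21862, 1793) ≈ 12.193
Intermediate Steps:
Function('L')(b, X) = Add(4, Mul(-20, b))
Function('u')(g) = Mul(Pow(Add(-16, g), -1), Add(-96, g)) (Function('u')(g) = Mul(Add(g, Add(4, Mul(-20, 5))), Pow(Add(g, -16), -1)) = Mul(Add(g, Add(4, -100)), Pow(Add(-16, g), -1)) = Mul(Add(g, -96), Pow(Add(-16, g), -1)) = Mul(Add(-96, g), Pow(Add(-16, g), -1)) = Mul(Pow(Add(-16, g), -1), Add(-96, g)))
Add(4, Mul(Mul(-390, Pow(-163, -1)), Function('u')(-17))) = Add(4, Mul(Mul(-390, Pow(-163, -1)), Mul(Pow(Add(-16, -17), -1), Add(-96, -17)))) = Add(4, Mul(Mul(-390, Rational(-1, 163)), Mul(Pow(-33, -1), -113))) = Add(4, Mul(Rational(390, 163), Mul(Rational(-1, 33), -113))) = Add(4, Mul(Rational(390, 163), Rational(113, 33))) = Add(4, Rational(14690, 1793)) = Rational(21862, 1793)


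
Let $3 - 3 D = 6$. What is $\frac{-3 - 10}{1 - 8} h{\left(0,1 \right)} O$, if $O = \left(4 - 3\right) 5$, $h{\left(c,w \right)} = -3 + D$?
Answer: $- \frac{260}{7} \approx -37.143$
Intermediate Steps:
$D = -1$ ($D = 1 - 2 = -1$)
$h{\left(c,w \right)} = -4$ ($h{\left(c,w \right)} = -3 - 1 = -4$)
$O = 5$ ($O = 1 \cdot 5 = 5$)
$\frac{-3 - 10}{1 - 8} h{\left(0,1 \right)} O = \frac{-3 - 10}{1 - 8} \left(-4\right) 5 = - \frac{13}{-7} \left(-4\right) 5 = \left(-13\right) \left(- \frac{1}{7}\right) \left(-4\right) 5 = \frac{13}{7} \left(-4\right) 5 = \left(- \frac{52}{7}\right) 5 = - \frac{260}{7}$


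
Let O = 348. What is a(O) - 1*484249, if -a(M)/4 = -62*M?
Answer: -397945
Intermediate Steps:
a(M) = 248*M (a(M) = -(-248)*M = 248*M)
a(O) - 1*484249 = 248*348 - 1*484249 = 86304 - 484249 = -397945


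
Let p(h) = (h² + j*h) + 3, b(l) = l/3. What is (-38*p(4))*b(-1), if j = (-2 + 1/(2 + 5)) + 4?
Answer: 7334/21 ≈ 349.24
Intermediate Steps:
j = 15/7 (j = (-2 + 1/7) + 4 = (-2 + ⅐) + 4 = -13/7 + 4 = 15/7 ≈ 2.1429)
b(l) = l/3 (b(l) = l*(⅓) = l/3)
p(h) = 3 + h² + 15*h/7 (p(h) = (h² + 15*h/7) + 3 = 3 + h² + 15*h/7)
(-38*p(4))*b(-1) = (-38*(3 + 4² + (15/7)*4))*((⅓)*(-1)) = -38*(3 + 16 + 60/7)*(-⅓) = -38*193/7*(-⅓) = -7334/7*(-⅓) = 7334/21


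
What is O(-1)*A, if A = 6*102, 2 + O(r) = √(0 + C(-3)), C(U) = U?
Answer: -1224 + 612*I*√3 ≈ -1224.0 + 1060.0*I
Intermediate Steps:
O(r) = -2 + I*√3 (O(r) = -2 + √(0 - 3) = -2 + √(-3) = -2 + I*√3)
A = 612
O(-1)*A = (-2 + I*√3)*612 = -1224 + 612*I*√3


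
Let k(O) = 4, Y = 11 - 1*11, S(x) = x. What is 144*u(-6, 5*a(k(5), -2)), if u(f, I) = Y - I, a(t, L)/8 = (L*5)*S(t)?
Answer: 230400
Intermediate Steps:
Y = 0 (Y = 11 - 11 = 0)
a(t, L) = 40*L*t (a(t, L) = 8*((L*5)*t) = 8*((5*L)*t) = 8*(5*L*t) = 40*L*t)
u(f, I) = -I (u(f, I) = 0 - I = -I)
144*u(-6, 5*a(k(5), -2)) = 144*(-5*40*(-2)*4) = 144*(-5*(-320)) = 144*(-1*(-1600)) = 144*1600 = 230400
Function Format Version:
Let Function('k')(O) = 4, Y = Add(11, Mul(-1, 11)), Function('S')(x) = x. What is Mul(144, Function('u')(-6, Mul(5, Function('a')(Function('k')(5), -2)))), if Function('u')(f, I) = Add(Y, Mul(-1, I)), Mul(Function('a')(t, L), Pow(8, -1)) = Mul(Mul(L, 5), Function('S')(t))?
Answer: 230400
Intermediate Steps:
Y = 0 (Y = Add(11, -11) = 0)
Function('a')(t, L) = Mul(40, L, t) (Function('a')(t, L) = Mul(8, Mul(Mul(L, 5), t)) = Mul(8, Mul(Mul(5, L), t)) = Mul(8, Mul(5, L, t)) = Mul(40, L, t))
Function('u')(f, I) = Mul(-1, I) (Function('u')(f, I) = Add(0, Mul(-1, I)) = Mul(-1, I))
Mul(144, Function('u')(-6, Mul(5, Function('a')(Function('k')(5), -2)))) = Mul(144, Mul(-1, Mul(5, Mul(40, -2, 4)))) = Mul(144, Mul(-1, Mul(5, -320))) = Mul(144, Mul(-1, -1600)) = Mul(144, 1600) = 230400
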